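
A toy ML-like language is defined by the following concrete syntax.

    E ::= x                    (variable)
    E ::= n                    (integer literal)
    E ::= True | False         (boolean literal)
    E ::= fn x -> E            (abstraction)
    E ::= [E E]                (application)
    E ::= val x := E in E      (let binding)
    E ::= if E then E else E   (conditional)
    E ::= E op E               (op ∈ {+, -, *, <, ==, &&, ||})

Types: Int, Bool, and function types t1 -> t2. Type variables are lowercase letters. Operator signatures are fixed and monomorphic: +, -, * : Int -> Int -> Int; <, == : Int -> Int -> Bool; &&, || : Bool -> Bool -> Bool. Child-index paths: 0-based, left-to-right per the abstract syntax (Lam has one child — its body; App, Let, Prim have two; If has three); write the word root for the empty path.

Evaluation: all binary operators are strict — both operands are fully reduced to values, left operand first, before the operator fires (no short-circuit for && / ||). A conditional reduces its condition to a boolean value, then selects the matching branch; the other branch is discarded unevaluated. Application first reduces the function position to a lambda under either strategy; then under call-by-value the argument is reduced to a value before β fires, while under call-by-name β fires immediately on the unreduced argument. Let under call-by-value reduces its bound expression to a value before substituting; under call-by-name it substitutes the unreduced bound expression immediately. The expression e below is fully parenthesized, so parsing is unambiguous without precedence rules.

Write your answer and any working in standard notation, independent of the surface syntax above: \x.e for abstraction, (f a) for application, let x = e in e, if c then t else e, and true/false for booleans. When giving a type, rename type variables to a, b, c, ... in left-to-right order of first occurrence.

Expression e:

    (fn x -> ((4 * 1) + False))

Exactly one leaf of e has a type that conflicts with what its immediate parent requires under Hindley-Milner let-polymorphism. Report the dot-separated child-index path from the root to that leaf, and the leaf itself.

Derivation:
  unify Int ~ Int
  unify Int ~ Int
  unify Int ~ Int
  unify Bool ~ Int
  FAIL: mismatch Bool ~ Int

Answer: 0.1 : false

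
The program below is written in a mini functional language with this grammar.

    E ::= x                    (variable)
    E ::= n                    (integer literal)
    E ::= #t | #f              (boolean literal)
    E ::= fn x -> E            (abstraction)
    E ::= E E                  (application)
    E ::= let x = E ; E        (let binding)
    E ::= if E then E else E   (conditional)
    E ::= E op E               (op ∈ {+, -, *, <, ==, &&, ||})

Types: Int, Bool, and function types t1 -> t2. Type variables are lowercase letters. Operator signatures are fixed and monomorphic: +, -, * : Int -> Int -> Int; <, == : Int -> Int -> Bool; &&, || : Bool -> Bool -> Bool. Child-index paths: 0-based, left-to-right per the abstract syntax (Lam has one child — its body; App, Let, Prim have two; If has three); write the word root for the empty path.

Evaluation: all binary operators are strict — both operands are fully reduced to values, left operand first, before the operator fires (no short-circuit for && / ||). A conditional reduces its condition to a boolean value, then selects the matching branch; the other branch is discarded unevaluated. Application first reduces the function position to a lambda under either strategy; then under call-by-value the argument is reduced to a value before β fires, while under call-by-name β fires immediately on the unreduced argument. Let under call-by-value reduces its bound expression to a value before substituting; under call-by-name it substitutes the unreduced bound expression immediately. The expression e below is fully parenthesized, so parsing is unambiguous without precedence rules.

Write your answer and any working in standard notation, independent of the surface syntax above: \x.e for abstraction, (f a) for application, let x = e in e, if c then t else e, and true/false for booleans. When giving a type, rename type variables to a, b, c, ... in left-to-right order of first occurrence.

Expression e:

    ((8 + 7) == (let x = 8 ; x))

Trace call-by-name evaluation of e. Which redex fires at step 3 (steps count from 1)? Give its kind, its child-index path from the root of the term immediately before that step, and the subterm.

Working:
step 0: ((8 + 7) == (let x = 8 in x))
step 1: [delta@0] (15 == (let x = 8 in x))
step 2: [let@1] (15 == 8)
step 3: [delta@root] false

Answer: delta at root : (15 == 8)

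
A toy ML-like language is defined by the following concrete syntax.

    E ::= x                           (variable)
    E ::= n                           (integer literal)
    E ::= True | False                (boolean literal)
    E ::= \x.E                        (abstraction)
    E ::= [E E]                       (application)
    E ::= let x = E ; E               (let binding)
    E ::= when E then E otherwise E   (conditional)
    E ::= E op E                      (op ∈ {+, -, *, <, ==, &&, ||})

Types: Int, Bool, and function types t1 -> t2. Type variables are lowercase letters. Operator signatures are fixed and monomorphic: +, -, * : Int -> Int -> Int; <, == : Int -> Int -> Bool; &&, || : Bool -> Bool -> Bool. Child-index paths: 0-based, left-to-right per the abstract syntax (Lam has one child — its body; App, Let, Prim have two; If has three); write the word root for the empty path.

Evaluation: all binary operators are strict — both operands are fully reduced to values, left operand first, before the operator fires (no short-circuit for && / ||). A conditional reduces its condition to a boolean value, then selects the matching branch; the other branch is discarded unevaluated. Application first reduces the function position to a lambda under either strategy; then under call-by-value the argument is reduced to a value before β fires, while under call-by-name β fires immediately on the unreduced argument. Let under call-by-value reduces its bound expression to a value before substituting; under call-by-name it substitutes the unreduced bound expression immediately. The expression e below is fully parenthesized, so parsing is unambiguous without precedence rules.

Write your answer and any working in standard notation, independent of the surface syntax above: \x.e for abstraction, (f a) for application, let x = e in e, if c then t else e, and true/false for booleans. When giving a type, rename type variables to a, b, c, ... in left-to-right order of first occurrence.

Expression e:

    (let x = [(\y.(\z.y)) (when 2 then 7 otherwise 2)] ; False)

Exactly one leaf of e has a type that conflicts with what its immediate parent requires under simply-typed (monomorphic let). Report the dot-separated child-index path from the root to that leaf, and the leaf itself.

Derivation:
y : a
\z._ : b -> a
\y._ : a -> b -> a
  unify Int ~ Bool
  FAIL: mismatch Int ~ Bool

Answer: 0.1.0 : 2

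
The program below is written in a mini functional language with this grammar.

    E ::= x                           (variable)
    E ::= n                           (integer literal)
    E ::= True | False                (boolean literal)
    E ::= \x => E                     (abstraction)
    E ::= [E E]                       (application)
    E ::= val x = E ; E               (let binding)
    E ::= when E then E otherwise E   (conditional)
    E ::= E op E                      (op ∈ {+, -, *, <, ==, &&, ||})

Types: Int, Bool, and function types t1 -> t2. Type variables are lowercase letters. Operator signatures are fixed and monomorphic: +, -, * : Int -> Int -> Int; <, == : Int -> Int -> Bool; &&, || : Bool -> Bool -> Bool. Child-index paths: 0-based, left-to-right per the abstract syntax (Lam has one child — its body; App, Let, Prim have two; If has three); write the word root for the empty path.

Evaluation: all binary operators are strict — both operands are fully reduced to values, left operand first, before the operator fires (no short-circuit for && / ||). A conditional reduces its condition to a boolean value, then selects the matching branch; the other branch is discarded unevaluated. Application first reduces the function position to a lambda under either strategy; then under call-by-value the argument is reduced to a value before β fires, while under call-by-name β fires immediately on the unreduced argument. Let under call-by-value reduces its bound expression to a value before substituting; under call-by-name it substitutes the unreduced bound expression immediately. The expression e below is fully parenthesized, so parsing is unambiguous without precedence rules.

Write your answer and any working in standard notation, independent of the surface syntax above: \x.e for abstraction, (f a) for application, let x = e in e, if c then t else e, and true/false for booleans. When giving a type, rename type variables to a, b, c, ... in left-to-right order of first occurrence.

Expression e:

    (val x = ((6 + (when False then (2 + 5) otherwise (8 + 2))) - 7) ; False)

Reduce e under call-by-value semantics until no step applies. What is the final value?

Answer: false

Working:
step 0: (let x = ((6 + (if false then (2 + 5) else (8 + 2))) - 7) in false)
step 1: [if@0.0.1] (let x = ((6 + (8 + 2)) - 7) in false)
step 2: [delta@0.0.1] (let x = ((6 + 10) - 7) in false)
step 3: [delta@0.0] (let x = (16 - 7) in false)
step 4: [delta@0] (let x = 9 in false)
step 5: [let@root] false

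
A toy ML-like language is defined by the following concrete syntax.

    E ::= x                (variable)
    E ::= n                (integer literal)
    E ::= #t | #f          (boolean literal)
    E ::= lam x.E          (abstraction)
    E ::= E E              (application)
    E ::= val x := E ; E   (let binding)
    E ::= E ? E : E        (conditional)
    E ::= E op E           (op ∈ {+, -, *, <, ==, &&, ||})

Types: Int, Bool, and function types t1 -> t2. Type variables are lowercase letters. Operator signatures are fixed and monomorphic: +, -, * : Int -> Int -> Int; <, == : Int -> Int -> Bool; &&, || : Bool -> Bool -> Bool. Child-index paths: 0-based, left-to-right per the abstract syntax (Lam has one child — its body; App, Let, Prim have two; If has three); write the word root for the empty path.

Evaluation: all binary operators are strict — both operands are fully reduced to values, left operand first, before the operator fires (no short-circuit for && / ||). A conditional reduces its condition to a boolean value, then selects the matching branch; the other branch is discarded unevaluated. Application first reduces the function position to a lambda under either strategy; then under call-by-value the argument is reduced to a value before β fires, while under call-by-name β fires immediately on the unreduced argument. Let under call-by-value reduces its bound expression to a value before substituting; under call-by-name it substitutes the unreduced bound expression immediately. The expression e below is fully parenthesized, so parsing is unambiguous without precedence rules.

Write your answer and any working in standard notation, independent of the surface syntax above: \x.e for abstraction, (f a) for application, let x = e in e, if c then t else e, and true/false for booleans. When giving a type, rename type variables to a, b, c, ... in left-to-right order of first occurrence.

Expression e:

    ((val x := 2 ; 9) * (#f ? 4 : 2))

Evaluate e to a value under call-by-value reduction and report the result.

Working:
step 0: ((let x = 2 in 9) * (if false then 4 else 2))
step 1: [let@0] (9 * (if false then 4 else 2))
step 2: [if@1] (9 * 2)
step 3: [delta@root] 18

Answer: 18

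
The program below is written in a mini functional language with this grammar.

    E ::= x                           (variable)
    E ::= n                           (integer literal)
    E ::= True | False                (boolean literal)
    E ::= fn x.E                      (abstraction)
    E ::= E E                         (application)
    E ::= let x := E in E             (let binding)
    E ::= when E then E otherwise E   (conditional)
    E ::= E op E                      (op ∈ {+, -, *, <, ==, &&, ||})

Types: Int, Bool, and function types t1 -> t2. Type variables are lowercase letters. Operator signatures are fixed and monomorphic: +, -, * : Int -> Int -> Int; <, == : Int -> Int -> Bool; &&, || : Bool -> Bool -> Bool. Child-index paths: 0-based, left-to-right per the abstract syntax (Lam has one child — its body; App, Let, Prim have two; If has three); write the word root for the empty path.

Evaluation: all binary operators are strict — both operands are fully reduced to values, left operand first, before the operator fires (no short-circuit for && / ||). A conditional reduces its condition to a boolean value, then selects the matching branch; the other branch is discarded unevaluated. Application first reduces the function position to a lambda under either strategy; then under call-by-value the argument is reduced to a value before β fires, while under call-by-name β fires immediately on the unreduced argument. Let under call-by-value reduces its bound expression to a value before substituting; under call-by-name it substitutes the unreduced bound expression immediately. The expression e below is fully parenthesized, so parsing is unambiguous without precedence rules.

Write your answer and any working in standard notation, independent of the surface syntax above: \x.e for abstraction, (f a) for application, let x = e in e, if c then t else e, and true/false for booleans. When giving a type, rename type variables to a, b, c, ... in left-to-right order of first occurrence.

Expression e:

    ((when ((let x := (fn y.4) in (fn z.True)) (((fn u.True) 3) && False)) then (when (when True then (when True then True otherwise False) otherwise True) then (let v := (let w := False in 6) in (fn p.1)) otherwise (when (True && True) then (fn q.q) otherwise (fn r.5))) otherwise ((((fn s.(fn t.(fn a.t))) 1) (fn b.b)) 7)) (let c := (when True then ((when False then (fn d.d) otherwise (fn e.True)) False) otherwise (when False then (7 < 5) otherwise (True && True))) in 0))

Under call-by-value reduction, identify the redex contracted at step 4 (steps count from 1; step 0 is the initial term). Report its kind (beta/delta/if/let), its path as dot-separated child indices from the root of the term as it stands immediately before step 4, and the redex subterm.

Answer: beta at 0.0 : ((\z.true) false)

Trace:
step 0: ((if ((let x = (\y.4) in (\z.true)) (((\u.true) 3) && false)) then (if (if true then (if true then true else false) else true) then (let v = (let w = false in 6) in (\p.1)) else (if (true && true) then (\q.q) else (\r.5))) else ((((\s.(\t.(\a.t))) 1) (\b.b)) 7)) (let c = (if true then ((if false then (\d.d) else (\e.true)) false) else (if false then (7 < 5) else (true && true))) in 0))
step 1: [let@0.0.0] ((if ((\z.true) (((\u.true) 3) && false)) then (if (if true then (if true then true else false) else true) then (let v = (let w = false in 6) in (\p.1)) else (if (true && true) then (\q.q) else (\r.5))) else ((((\s.(\t.(\a.t))) 1) (\b.b)) 7)) (let c = (if true then ((if false then (\d.d) else (\e.true)) false) else (if false then (7 < 5) else (true && true))) in 0))
step 2: [beta@0.0.1.0] ((if ((\z.true) (true && false)) then (if (if true then (if true then true else false) else true) then (let v = (let w = false in 6) in (\p.1)) else (if (true && true) then (\q.q) else (\r.5))) else ((((\s.(\t.(\a.t))) 1) (\b.b)) 7)) (let c = (if true then ((if false then (\d.d) else (\e.true)) false) else (if false then (7 < 5) else (true && true))) in 0))
step 3: [delta@0.0.1] ((if ((\z.true) false) then (if (if true then (if true then true else false) else true) then (let v = (let w = false in 6) in (\p.1)) else (if (true && true) then (\q.q) else (\r.5))) else ((((\s.(\t.(\a.t))) 1) (\b.b)) 7)) (let c = (if true then ((if false then (\d.d) else (\e.true)) false) else (if false then (7 < 5) else (true && true))) in 0))
step 4: [beta@0.0] ((if true then (if (if true then (if true then true else false) else true) then (let v = (let w = false in 6) in (\p.1)) else (if (true && true) then (\q.q) else (\r.5))) else ((((\s.(\t.(\a.t))) 1) (\b.b)) 7)) (let c = (if true then ((if false then (\d.d) else (\e.true)) false) else (if false then (7 < 5) else (true && true))) in 0))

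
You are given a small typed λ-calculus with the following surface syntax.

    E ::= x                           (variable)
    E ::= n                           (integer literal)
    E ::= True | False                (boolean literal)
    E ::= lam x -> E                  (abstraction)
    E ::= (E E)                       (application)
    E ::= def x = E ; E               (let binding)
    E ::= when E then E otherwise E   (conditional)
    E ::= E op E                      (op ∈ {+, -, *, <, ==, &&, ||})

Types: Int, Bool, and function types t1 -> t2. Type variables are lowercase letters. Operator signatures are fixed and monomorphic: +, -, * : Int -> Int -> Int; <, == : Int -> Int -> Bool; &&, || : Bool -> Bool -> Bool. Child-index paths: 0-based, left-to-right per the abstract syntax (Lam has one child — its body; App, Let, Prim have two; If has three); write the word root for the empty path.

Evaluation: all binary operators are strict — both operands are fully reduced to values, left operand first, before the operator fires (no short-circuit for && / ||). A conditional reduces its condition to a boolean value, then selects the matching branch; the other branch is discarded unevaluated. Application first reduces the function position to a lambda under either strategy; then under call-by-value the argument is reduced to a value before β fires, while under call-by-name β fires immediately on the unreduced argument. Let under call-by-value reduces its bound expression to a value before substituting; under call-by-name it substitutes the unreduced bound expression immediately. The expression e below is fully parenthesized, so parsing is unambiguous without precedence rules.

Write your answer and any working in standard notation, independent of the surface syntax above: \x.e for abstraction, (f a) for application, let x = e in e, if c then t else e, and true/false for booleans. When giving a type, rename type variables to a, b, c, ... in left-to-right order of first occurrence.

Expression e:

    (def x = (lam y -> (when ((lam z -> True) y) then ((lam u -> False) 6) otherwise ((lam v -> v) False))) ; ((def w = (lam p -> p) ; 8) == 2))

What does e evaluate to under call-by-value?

Trace:
step 0: (let x = (\y.(if ((\z.true) y) then ((\u.false) 6) else ((\v.v) false))) in ((let w = (\p.p) in 8) == 2))
step 1: [let@root] ((let w = (\p.p) in 8) == 2)
step 2: [let@0] (8 == 2)
step 3: [delta@root] false

Answer: false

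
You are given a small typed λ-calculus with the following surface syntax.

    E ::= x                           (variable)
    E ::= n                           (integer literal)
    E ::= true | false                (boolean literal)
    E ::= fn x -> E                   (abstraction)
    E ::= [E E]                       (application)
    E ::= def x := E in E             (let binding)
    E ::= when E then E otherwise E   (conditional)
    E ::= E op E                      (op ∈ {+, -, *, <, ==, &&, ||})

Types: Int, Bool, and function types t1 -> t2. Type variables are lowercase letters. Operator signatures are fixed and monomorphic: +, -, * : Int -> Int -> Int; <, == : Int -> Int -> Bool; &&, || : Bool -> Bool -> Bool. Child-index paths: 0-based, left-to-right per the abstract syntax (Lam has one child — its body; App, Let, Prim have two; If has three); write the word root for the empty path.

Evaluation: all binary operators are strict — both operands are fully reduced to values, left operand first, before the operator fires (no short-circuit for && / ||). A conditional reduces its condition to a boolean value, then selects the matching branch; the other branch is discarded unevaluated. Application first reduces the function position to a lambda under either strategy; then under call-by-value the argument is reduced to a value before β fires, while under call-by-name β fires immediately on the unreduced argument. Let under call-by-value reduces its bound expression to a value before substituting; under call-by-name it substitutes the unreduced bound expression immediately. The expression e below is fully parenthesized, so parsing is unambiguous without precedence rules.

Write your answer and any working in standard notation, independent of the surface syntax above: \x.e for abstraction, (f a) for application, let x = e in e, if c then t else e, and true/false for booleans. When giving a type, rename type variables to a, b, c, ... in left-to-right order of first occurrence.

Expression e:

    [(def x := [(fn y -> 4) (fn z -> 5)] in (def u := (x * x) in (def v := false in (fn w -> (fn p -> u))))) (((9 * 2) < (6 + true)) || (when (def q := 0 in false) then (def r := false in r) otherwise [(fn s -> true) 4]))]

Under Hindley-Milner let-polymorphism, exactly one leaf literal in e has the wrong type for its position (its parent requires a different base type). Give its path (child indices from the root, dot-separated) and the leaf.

Derivation:
\y._ : a -> Int
\z._ : b -> Int
  unify a -> Int ~ (b -> Int) -> c
  unify a ~ b -> Int
  unify Int ~ c
_ _ : Int
let x : Int
x : Int
  unify Int ~ Int
x : Int
  unify Int ~ Int
let u : Int
let v : Bool
u : Int
\p._ : e -> Int
\w._ : d -> e -> Int
  unify Int ~ Int
  unify Int ~ Int
  unify Int ~ Int
  unify Int ~ Int
  unify Bool ~ Int
  FAIL: mismatch Bool ~ Int

Answer: 1.0.1.1 : true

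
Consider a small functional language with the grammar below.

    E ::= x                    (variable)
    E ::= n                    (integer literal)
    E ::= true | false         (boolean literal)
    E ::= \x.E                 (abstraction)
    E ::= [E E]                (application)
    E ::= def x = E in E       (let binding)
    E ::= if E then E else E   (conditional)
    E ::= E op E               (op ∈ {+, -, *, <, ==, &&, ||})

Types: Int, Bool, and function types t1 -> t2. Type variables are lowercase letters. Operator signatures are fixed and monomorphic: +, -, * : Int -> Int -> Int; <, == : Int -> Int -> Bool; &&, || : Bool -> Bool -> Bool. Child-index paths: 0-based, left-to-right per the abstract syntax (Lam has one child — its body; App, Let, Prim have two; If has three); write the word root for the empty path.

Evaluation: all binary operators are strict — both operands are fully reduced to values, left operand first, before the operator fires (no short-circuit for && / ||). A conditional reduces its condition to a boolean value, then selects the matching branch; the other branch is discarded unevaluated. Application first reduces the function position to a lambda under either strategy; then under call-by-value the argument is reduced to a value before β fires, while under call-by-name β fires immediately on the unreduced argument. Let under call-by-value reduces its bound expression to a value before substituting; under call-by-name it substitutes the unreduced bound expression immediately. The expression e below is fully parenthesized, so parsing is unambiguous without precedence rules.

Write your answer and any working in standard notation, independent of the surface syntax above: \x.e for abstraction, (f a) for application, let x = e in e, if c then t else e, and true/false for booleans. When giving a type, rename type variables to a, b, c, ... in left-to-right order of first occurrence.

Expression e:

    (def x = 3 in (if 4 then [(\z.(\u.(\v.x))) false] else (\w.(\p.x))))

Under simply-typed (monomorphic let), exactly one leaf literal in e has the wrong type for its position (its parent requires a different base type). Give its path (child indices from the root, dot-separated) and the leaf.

Working:
let x : Int
  unify Int ~ Bool
  FAIL: mismatch Int ~ Bool

Answer: 1.0 : 4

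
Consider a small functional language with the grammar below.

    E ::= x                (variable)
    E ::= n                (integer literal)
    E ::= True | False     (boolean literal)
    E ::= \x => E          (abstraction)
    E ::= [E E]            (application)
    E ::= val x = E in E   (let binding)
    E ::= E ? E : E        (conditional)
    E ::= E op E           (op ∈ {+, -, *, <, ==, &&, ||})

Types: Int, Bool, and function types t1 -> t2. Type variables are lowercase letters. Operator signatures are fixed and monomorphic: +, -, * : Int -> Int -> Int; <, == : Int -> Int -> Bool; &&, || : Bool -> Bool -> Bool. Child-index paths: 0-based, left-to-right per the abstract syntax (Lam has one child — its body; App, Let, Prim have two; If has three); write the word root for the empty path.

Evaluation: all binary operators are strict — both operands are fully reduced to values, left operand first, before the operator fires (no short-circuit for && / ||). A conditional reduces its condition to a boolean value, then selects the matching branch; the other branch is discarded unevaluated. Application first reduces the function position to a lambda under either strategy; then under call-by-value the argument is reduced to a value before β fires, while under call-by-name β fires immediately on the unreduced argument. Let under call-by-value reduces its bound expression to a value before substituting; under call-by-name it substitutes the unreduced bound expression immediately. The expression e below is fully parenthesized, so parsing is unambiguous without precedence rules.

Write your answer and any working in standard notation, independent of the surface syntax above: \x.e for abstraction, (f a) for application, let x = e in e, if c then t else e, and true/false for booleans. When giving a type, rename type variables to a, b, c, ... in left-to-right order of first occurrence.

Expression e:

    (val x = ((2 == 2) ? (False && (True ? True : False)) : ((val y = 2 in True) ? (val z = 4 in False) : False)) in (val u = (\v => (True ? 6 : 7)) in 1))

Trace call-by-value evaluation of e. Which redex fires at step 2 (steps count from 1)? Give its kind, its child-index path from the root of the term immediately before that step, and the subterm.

Trace:
step 0: (let x = (if (2 == 2) then (false && (if true then true else false)) else (if (let y = 2 in true) then (let z = 4 in false) else false)) in (let u = (\v.(if true then 6 else 7)) in 1))
step 1: [delta@0.0] (let x = (if true then (false && (if true then true else false)) else (if (let y = 2 in true) then (let z = 4 in false) else false)) in (let u = (\v.(if true then 6 else 7)) in 1))
step 2: [if@0] (let x = (false && (if true then true else false)) in (let u = (\v.(if true then 6 else 7)) in 1))

Answer: if at 0 : (if true then (false && (if true then true else false)) else (if (let y = 2 in true) then (let z = 4 in false) else false))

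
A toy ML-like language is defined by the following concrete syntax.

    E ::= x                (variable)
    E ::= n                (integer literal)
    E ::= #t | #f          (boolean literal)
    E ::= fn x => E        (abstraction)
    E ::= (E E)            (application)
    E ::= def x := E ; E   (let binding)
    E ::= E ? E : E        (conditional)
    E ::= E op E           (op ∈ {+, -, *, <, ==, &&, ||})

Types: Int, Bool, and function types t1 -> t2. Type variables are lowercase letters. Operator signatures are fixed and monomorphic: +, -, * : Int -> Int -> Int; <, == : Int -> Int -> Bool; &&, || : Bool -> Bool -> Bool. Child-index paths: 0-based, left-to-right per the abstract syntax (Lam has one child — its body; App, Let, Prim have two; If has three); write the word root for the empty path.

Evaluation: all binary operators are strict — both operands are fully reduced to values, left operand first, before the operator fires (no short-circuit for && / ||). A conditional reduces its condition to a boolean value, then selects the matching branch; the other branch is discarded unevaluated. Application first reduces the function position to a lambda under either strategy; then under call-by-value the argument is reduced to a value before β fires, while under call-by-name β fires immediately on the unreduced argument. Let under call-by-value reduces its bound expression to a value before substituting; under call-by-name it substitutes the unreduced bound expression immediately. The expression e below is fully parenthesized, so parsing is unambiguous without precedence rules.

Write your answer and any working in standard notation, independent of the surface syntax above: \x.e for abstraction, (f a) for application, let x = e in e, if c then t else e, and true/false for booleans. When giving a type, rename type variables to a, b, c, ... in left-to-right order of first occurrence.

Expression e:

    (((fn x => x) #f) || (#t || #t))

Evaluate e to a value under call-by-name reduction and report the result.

Trace:
step 0: (((\x.x) false) || (true || true))
step 1: [beta@0] (false || (true || true))
step 2: [delta@1] (false || true)
step 3: [delta@root] true

Answer: true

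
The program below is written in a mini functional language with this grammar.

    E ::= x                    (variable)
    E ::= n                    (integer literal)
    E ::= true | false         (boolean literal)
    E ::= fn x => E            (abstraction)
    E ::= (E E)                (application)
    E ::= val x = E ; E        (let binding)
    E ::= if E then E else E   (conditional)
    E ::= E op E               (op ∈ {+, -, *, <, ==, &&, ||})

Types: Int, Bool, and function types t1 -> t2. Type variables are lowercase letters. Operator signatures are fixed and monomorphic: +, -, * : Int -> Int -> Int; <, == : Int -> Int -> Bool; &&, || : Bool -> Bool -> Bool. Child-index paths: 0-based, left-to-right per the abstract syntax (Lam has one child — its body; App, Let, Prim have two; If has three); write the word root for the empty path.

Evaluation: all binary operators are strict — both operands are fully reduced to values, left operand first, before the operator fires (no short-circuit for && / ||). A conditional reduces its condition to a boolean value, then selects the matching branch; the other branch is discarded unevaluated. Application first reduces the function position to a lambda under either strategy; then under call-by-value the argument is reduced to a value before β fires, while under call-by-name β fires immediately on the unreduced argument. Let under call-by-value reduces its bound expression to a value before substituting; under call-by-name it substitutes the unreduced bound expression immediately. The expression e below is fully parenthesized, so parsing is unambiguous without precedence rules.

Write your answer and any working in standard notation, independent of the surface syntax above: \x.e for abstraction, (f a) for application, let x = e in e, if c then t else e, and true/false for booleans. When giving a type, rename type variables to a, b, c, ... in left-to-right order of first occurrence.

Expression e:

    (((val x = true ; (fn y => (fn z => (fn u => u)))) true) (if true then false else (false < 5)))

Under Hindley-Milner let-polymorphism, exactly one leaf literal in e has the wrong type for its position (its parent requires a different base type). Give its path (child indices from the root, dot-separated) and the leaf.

Answer: 1.2.0 : false

Working:
let x : Bool
u : c
\u._ : c -> c
\z._ : b -> c -> c
\y._ : a -> b -> c -> c
  unify a -> b -> c -> c ~ Bool -> d
  unify a ~ Bool
  unify b -> c -> c ~ d
_ _ : b -> c -> c
  unify Bool ~ Bool
  unify Bool ~ Int
  FAIL: mismatch Bool ~ Int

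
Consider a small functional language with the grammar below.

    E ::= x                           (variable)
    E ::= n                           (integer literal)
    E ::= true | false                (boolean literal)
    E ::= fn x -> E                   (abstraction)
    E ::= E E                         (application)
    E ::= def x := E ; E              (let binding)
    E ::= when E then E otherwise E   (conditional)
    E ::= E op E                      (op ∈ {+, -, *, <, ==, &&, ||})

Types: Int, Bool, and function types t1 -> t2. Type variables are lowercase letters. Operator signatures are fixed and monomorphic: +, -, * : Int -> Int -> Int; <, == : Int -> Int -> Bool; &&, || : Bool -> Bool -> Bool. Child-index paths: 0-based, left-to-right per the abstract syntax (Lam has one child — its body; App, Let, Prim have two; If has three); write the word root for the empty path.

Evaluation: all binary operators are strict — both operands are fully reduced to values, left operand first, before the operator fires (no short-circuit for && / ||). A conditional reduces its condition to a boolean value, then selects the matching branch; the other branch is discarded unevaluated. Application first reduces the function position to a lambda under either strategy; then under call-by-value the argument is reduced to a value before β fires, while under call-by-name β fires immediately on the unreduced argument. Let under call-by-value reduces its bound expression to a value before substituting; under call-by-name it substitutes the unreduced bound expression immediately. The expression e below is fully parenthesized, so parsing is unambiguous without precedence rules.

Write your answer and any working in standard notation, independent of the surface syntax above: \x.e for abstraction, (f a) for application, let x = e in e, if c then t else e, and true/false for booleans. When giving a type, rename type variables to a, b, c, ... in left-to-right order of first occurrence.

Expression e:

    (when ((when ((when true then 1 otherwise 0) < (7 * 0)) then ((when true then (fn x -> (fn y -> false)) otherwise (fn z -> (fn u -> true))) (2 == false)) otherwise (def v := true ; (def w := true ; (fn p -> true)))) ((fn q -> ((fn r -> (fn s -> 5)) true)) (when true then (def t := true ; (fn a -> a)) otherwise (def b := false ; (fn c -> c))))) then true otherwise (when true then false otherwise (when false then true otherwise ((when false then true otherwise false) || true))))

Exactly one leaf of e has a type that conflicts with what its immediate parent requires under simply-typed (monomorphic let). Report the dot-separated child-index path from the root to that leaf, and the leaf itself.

Working:
  unify Bool ~ Bool
  unify Int ~ Int
  unify Int ~ Int
  unify Int ~ Int
  unify Int ~ Int
  unify Int ~ Int
  unify Bool ~ Bool
  unify Bool ~ Bool
\y._ : b -> Bool
\x._ : a -> b -> Bool
\u._ : d -> Bool
\z._ : c -> d -> Bool
  unify a -> b -> Bool ~ c -> d -> Bool
  unify a ~ c
  unify b -> Bool ~ d -> Bool
  unify b ~ d
  unify Bool ~ Bool
  unify Int ~ Int
  unify Bool ~ Int
  FAIL: mismatch Bool ~ Int

Answer: 0.0.1.1.1 : false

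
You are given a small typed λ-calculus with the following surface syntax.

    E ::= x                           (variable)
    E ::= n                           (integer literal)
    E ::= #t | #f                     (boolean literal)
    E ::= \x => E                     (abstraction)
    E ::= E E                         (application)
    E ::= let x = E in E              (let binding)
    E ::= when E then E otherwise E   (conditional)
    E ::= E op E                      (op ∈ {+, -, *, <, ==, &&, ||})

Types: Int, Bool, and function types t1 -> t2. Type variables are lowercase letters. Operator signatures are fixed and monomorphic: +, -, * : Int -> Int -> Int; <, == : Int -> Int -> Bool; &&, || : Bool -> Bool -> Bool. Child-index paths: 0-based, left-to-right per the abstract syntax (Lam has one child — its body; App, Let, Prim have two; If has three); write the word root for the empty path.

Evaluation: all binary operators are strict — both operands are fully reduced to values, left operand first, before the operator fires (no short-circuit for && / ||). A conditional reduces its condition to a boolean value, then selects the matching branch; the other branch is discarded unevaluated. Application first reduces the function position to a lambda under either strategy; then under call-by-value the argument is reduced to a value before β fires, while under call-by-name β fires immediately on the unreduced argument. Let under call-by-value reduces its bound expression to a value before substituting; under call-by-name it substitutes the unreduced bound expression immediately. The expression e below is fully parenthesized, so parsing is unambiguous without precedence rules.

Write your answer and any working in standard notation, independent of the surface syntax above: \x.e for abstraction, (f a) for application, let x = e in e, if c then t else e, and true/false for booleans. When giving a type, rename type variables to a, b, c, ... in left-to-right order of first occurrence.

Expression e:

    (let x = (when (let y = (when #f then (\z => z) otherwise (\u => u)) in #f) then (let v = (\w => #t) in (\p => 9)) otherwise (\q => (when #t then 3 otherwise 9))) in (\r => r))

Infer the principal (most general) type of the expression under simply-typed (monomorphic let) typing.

Answer: a -> a

Trace:
  unify Bool ~ Bool
z : a
\z._ : a -> a
u : b
\u._ : b -> b
  unify a -> a ~ b -> b
  unify a ~ b
  unify b ~ b
let y : b -> b
  unify Bool ~ Bool
\w._ : c -> Bool
let v : c -> Bool
\p._ : d -> Int
  unify Bool ~ Bool
  unify Int ~ Int
\q._ : e -> Int
  unify d -> Int ~ e -> Int
  unify d ~ e
  unify Int ~ Int
let x : e -> Int
r : f
\r._ : f -> f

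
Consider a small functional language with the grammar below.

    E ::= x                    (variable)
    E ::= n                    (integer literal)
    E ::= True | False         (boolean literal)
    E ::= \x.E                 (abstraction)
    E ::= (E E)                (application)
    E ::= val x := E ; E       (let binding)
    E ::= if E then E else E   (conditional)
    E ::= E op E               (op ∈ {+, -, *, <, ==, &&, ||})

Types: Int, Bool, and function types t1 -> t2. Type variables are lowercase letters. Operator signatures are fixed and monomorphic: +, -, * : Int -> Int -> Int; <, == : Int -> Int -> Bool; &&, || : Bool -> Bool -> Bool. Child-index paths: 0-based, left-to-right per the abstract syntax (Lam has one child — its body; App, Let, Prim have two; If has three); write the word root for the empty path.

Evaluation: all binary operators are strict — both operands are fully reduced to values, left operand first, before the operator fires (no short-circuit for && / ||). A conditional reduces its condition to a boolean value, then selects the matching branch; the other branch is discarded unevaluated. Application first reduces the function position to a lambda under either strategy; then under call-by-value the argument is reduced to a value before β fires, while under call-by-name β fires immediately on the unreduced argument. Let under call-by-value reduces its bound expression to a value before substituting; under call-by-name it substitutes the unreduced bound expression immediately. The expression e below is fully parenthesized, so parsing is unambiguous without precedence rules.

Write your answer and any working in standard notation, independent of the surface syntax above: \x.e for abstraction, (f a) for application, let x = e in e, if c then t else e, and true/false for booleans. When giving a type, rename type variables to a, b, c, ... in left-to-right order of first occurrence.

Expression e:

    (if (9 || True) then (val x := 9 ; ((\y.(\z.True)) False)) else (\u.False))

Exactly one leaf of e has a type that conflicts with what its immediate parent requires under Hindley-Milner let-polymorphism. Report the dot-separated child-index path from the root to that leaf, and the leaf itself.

Answer: 0.0 : 9

Trace:
  unify Int ~ Bool
  FAIL: mismatch Int ~ Bool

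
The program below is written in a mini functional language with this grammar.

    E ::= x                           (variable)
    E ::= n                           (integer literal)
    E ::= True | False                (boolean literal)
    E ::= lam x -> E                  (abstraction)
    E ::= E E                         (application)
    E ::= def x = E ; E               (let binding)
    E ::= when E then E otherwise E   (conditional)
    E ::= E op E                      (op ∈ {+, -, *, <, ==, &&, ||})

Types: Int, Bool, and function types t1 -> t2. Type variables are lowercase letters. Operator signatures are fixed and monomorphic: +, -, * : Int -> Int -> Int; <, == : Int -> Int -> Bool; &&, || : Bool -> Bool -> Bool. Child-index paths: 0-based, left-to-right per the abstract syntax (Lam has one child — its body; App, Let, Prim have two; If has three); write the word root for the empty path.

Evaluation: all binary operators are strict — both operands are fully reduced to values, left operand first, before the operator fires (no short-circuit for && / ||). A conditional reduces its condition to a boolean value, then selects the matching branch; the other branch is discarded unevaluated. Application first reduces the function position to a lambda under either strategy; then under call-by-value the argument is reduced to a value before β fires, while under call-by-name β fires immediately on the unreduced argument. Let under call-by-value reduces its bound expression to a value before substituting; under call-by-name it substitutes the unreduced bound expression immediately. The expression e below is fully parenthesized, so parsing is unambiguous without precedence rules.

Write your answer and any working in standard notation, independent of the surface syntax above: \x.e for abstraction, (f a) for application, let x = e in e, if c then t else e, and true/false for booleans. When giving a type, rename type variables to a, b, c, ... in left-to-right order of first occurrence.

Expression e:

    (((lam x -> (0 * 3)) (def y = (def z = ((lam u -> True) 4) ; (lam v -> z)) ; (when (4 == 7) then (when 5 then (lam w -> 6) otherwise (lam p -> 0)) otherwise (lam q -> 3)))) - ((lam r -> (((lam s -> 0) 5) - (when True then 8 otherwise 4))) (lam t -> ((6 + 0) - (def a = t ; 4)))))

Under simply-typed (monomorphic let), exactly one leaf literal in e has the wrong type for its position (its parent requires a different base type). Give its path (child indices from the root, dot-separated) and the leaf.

Derivation:
  unify Int ~ Int
  unify Int ~ Int
\x._ : a -> Int
\u._ : b -> Bool
  unify b -> Bool ~ Int -> c
  unify b ~ Int
  unify Bool ~ c
_ _ : Bool
let z : Bool
z : Bool
\v._ : d -> Bool
let y : d -> Bool
  unify Int ~ Int
  unify Int ~ Int
  unify Bool ~ Bool
  unify Int ~ Bool
  FAIL: mismatch Int ~ Bool

Answer: 0.1.1.1.0 : 5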